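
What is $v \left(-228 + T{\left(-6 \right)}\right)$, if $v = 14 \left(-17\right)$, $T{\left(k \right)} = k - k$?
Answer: $54264$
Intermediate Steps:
$T{\left(k \right)} = 0$
$v = -238$
$v \left(-228 + T{\left(-6 \right)}\right) = - 238 \left(-228 + 0\right) = \left(-238\right) \left(-228\right) = 54264$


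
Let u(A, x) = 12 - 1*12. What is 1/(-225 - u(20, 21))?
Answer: -1/225 ≈ -0.0044444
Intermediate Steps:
u(A, x) = 0 (u(A, x) = 12 - 12 = 0)
1/(-225 - u(20, 21)) = 1/(-225 - 1*0) = 1/(-225 + 0) = 1/(-225) = -1/225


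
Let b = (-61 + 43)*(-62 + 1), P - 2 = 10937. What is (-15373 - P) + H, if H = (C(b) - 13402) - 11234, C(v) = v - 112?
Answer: -49962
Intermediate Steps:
P = 10939 (P = 2 + 10937 = 10939)
b = 1098 (b = -18*(-61) = 1098)
C(v) = -112 + v
H = -23650 (H = ((-112 + 1098) - 13402) - 11234 = (986 - 13402) - 11234 = -12416 - 11234 = -23650)
(-15373 - P) + H = (-15373 - 1*10939) - 23650 = (-15373 - 10939) - 23650 = -26312 - 23650 = -49962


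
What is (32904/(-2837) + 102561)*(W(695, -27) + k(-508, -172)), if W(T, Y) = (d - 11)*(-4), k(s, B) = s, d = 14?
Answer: -151284979560/2837 ≈ -5.3326e+7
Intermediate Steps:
W(T, Y) = -12 (W(T, Y) = (14 - 11)*(-4) = 3*(-4) = -12)
(32904/(-2837) + 102561)*(W(695, -27) + k(-508, -172)) = (32904/(-2837) + 102561)*(-12 - 508) = (32904*(-1/2837) + 102561)*(-520) = (-32904/2837 + 102561)*(-520) = (290932653/2837)*(-520) = -151284979560/2837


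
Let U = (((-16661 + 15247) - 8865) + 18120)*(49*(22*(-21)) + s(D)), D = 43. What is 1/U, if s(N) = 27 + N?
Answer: -1/176955688 ≈ -5.6511e-9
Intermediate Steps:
U = -176955688 (U = (((-16661 + 15247) - 8865) + 18120)*(49*(22*(-21)) + (27 + 43)) = ((-1414 - 8865) + 18120)*(49*(-462) + 70) = (-10279 + 18120)*(-22638 + 70) = 7841*(-22568) = -176955688)
1/U = 1/(-176955688) = -1/176955688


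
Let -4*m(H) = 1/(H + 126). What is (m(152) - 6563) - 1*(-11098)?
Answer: 5042919/1112 ≈ 4535.0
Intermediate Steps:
m(H) = -1/(4*(126 + H)) (m(H) = -1/(4*(H + 126)) = -1/(4*(126 + H)))
(m(152) - 6563) - 1*(-11098) = (-1/(504 + 4*152) - 6563) - 1*(-11098) = (-1/(504 + 608) - 6563) + 11098 = (-1/1112 - 6563) + 11098 = -7298057/1112 + 11098 = 5042919/1112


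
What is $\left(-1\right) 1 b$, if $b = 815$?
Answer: $-815$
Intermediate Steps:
$\left(-1\right) 1 b = \left(-1\right) 1 \cdot 815 = \left(-1\right) 815 = -815$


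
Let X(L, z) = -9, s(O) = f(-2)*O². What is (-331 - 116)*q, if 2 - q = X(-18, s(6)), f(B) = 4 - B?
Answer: -4917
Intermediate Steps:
s(O) = 6*O² (s(O) = (4 - 1*(-2))*O² = (4 + 2)*O² = 6*O²)
q = 11 (q = 2 - 1*(-9) = 2 + 9 = 11)
(-331 - 116)*q = (-331 - 116)*11 = -447*11 = -4917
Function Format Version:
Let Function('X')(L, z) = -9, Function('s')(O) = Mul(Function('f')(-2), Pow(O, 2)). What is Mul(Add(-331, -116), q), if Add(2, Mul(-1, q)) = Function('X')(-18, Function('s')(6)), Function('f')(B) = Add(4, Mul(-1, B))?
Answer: -4917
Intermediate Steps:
Function('s')(O) = Mul(6, Pow(O, 2)) (Function('s')(O) = Mul(Add(4, Mul(-1, -2)), Pow(O, 2)) = Mul(Add(4, 2), Pow(O, 2)) = Mul(6, Pow(O, 2)))
q = 11 (q = Add(2, Mul(-1, -9)) = Add(2, 9) = 11)
Mul(Add(-331, -116), q) = Mul(Add(-331, -116), 11) = Mul(-447, 11) = -4917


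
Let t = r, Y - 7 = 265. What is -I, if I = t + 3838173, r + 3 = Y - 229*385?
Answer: -3750277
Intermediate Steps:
Y = 272 (Y = 7 + 265 = 272)
r = -87896 (r = -3 + (272 - 229*385) = -3 + (272 - 88165) = -3 - 87893 = -87896)
t = -87896
I = 3750277 (I = -87896 + 3838173 = 3750277)
-I = -1*3750277 = -3750277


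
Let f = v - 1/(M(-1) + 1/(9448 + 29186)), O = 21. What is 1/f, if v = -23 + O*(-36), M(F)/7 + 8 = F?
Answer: -2433941/1896001405 ≈ -0.0012837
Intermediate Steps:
M(F) = -56 + 7*F
v = -779 (v = -23 + 21*(-36) = -23 - 756 = -779)
f = -1896001405/2433941 (f = -779 - 1/((-56 + 7*(-1)) + 1/(9448 + 29186)) = -779 - 1/((-56 - 7) + 1/38634) = -779 - 1/(-63 + 1/38634) = -779 - 1/(-2433941/38634) = -779 - 1*(-38634/2433941) = -779 + 38634/2433941 = -1896001405/2433941 ≈ -778.98)
1/f = 1/(-1896001405/2433941) = -2433941/1896001405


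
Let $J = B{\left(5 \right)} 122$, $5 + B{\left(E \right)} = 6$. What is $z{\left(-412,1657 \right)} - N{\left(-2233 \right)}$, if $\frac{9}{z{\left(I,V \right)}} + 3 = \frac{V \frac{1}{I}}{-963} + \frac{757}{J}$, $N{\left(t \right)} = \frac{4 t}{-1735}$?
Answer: $- \frac{63160897232}{26950405625} \approx -2.3436$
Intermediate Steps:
$B{\left(E \right)} = 1$ ($B{\left(E \right)} = -5 + 6 = 1$)
$N{\left(t \right)} = - \frac{4 t}{1735}$ ($N{\left(t \right)} = 4 t \left(- \frac{1}{1735}\right) = - \frac{4 t}{1735}$)
$J = 122$ ($J = 1 \cdot 122 = 122$)
$z{\left(I,V \right)} = \frac{9}{\frac{391}{122} - \frac{V}{963 I}}$ ($z{\left(I,V \right)} = \frac{9}{-3 + \left(\frac{V \frac{1}{I}}{-963} + \frac{757}{122}\right)} = \frac{9}{-3 + \left(\frac{V}{I} \left(- \frac{1}{963}\right) + 757 \cdot \frac{1}{122}\right)} = \frac{9}{-3 + \left(- \frac{V}{963 I} + \frac{757}{122}\right)} = \frac{9}{-3 + \left(\frac{757}{122} - \frac{V}{963 I}\right)} = \frac{9}{\frac{391}{122} - \frac{V}{963 I}}$)
$z{\left(-412,1657 \right)} - N{\left(-2233 \right)} = 1057374 \left(-412\right) \frac{1}{\left(-122\right) 1657 + 376533 \left(-412\right)} - \left(- \frac{4}{1735}\right) \left(-2233\right) = 1057374 \left(-412\right) \frac{1}{-202154 - 155131596} - \frac{8932}{1735} = 1057374 \left(-412\right) \frac{1}{-155333750} - \frac{8932}{1735} = 1057374 \left(-412\right) \left(- \frac{1}{155333750}\right) - \frac{8932}{1735} = \frac{217819044}{77666875} - \frac{8932}{1735} = - \frac{63160897232}{26950405625}$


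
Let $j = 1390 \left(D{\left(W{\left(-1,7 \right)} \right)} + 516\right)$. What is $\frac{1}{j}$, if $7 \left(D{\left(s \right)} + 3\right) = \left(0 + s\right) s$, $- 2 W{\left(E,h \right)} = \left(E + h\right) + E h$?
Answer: $\frac{14}{9983675} \approx 1.4023 \cdot 10^{-6}$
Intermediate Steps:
$W{\left(E,h \right)} = - \frac{E}{2} - \frac{h}{2} - \frac{E h}{2}$ ($W{\left(E,h \right)} = - \frac{\left(E + h\right) + E h}{2} = - \frac{E + h + E h}{2} = - \frac{E}{2} - \frac{h}{2} - \frac{E h}{2}$)
$D{\left(s \right)} = -3 + \frac{s^{2}}{7}$ ($D{\left(s \right)} = -3 + \frac{\left(0 + s\right) s}{7} = -3 + \frac{s s}{7} = -3 + \frac{s^{2}}{7}$)
$j = \frac{9983675}{14}$ ($j = 1390 \left(\left(-3 + \frac{\left(\left(- \frac{1}{2}\right) \left(-1\right) - \frac{7}{2} - \left(- \frac{1}{2}\right) 7\right)^{2}}{7}\right) + 516\right) = 1390 \left(\left(-3 + \frac{\left(\frac{1}{2} - \frac{7}{2} + \frac{7}{2}\right)^{2}}{7}\right) + 516\right) = 1390 \left(\left(-3 + \frac{1}{7 \cdot 4}\right) + 516\right) = 1390 \left(\left(-3 + \frac{1}{7} \cdot \frac{1}{4}\right) + 516\right) = 1390 \left(\left(-3 + \frac{1}{28}\right) + 516\right) = 1390 \left(- \frac{83}{28} + 516\right) = 1390 \cdot \frac{14365}{28} = \frac{9983675}{14} \approx 7.1312 \cdot 10^{5}$)
$\frac{1}{j} = \frac{1}{\frac{9983675}{14}} = \frac{14}{9983675}$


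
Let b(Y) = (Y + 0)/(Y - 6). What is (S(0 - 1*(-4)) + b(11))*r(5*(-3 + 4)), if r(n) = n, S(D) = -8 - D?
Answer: -49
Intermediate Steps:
b(Y) = Y/(-6 + Y)
(S(0 - 1*(-4)) + b(11))*r(5*(-3 + 4)) = ((-8 - (0 - 1*(-4))) + 11/(-6 + 11))*(5*(-3 + 4)) = ((-8 - (0 + 4)) + 11/5)*(5*1) = ((-8 - 1*4) + 11*(1/5))*5 = ((-8 - 4) + 11/5)*5 = (-12 + 11/5)*5 = -49/5*5 = -49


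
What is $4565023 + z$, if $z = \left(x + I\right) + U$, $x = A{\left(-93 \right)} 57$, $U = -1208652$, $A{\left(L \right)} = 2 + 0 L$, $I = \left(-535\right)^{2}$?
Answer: $3642710$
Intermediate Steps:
$I = 286225$
$A{\left(L \right)} = 2$ ($A{\left(L \right)} = 2 + 0 = 2$)
$x = 114$ ($x = 2 \cdot 57 = 114$)
$z = -922313$ ($z = \left(114 + 286225\right) - 1208652 = 286339 - 1208652 = -922313$)
$4565023 + z = 4565023 - 922313 = 3642710$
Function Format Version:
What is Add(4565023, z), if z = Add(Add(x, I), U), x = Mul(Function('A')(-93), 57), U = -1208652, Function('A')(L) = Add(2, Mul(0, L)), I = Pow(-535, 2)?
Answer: 3642710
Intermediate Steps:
I = 286225
Function('A')(L) = 2 (Function('A')(L) = Add(2, 0) = 2)
x = 114 (x = Mul(2, 57) = 114)
z = -922313 (z = Add(Add(114, 286225), -1208652) = Add(286339, -1208652) = -922313)
Add(4565023, z) = Add(4565023, -922313) = 3642710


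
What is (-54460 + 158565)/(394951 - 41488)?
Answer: 104105/353463 ≈ 0.29453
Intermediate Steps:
(-54460 + 158565)/(394951 - 41488) = 104105/353463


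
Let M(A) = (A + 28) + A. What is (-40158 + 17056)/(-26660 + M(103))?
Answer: 11551/13213 ≈ 0.87422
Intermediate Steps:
M(A) = 28 + 2*A (M(A) = (28 + A) + A = 28 + 2*A)
(-40158 + 17056)/(-26660 + M(103)) = (-40158 + 17056)/(-26660 + (28 + 2*103)) = -23102/(-26660 + (28 + 206)) = -23102/(-26660 + 234) = -23102/(-26426) = -23102*(-1/26426) = 11551/13213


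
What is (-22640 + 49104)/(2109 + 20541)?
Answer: 13232/11325 ≈ 1.1684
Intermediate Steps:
(-22640 + 49104)/(2109 + 20541) = 26464/22650 = 26464*(1/22650) = 13232/11325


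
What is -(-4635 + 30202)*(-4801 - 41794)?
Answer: 1191294365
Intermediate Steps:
-(-4635 + 30202)*(-4801 - 41794) = -25567*(-46595) = -1*(-1191294365) = 1191294365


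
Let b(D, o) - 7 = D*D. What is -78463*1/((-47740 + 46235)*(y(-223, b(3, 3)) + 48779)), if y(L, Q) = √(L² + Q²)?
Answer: 546763811/511558284040 - 11209*√49985/511558284040 ≈ 0.0010639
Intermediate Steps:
b(D, o) = 7 + D² (b(D, o) = 7 + D*D = 7 + D²)
-78463*1/((-47740 + 46235)*(y(-223, b(3, 3)) + 48779)) = -78463*1/((-47740 + 46235)*(√((-223)² + (7 + 3²)²) + 48779)) = -78463*(-1/(1505*(√(49729 + (7 + 9)²) + 48779))) = -78463*(-1/(1505*(√(49729 + 16²) + 48779))) = -78463*(-1/(1505*(√(49729 + 256) + 48779))) = -78463*(-1/(1505*(√49985 + 48779))) = -78463*(-1/(1505*(48779 + √49985))) = -78463/(-73412395 - 1505*√49985)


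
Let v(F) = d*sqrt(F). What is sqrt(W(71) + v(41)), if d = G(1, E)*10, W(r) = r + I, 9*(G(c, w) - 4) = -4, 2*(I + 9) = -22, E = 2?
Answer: sqrt(459 + 320*sqrt(41))/3 ≈ 16.693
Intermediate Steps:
I = -20 (I = -9 + (1/2)*(-22) = -9 - 11 = -20)
G(c, w) = 32/9 (G(c, w) = 4 + (1/9)*(-4) = 4 - 4/9 = 32/9)
W(r) = -20 + r (W(r) = r - 20 = -20 + r)
d = 320/9 (d = (32/9)*10 = 320/9 ≈ 35.556)
v(F) = 320*sqrt(F)/9
sqrt(W(71) + v(41)) = sqrt((-20 + 71) + 320*sqrt(41)/9) = sqrt(51 + 320*sqrt(41)/9)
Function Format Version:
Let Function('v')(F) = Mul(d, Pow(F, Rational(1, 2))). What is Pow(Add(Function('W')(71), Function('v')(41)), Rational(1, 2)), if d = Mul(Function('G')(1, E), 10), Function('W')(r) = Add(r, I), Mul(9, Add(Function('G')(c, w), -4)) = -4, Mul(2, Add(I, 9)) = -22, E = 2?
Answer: Mul(Rational(1, 3), Pow(Add(459, Mul(320, Pow(41, Rational(1, 2)))), Rational(1, 2))) ≈ 16.693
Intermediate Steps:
I = -20 (I = Add(-9, Mul(Rational(1, 2), -22)) = Add(-9, -11) = -20)
Function('G')(c, w) = Rational(32, 9) (Function('G')(c, w) = Add(4, Mul(Rational(1, 9), -4)) = Add(4, Rational(-4, 9)) = Rational(32, 9))
Function('W')(r) = Add(-20, r) (Function('W')(r) = Add(r, -20) = Add(-20, r))
d = Rational(320, 9) (d = Mul(Rational(32, 9), 10) = Rational(320, 9) ≈ 35.556)
Function('v')(F) = Mul(Rational(320, 9), Pow(F, Rational(1, 2)))
Pow(Add(Function('W')(71), Function('v')(41)), Rational(1, 2)) = Pow(Add(Add(-20, 71), Mul(Rational(320, 9), Pow(41, Rational(1, 2)))), Rational(1, 2)) = Pow(Add(51, Mul(Rational(320, 9), Pow(41, Rational(1, 2)))), Rational(1, 2))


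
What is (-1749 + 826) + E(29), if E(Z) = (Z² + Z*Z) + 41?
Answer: 800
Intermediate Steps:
E(Z) = 41 + 2*Z² (E(Z) = (Z² + Z²) + 41 = 2*Z² + 41 = 41 + 2*Z²)
(-1749 + 826) + E(29) = (-1749 + 826) + (41 + 2*29²) = -923 + (41 + 2*841) = -923 + (41 + 1682) = -923 + 1723 = 800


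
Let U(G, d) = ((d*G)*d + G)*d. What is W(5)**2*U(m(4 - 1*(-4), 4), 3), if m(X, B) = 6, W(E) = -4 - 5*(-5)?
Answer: 79380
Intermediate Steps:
W(E) = 21 (W(E) = -4 + 25 = 21)
U(G, d) = d*(G + G*d**2) (U(G, d) = ((G*d)*d + G)*d = (G*d**2 + G)*d = (G + G*d**2)*d = d*(G + G*d**2))
W(5)**2*U(m(4 - 1*(-4), 4), 3) = 21**2*(6*3*(1 + 3**2)) = 441*(6*3*(1 + 9)) = 441*(6*3*10) = 441*180 = 79380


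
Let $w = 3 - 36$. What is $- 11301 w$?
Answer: $372933$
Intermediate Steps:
$w = -33$ ($w = 3 - 36 = -33$)
$- 11301 w = \left(-11301\right) \left(-33\right) = 372933$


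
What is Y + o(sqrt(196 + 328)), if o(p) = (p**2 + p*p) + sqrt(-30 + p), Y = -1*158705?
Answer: -157657 + I*sqrt(30 - 2*sqrt(131)) ≈ -1.5766e+5 + 2.6663*I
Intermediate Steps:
Y = -158705
o(p) = sqrt(-30 + p) + 2*p**2 (o(p) = (p**2 + p**2) + sqrt(-30 + p) = 2*p**2 + sqrt(-30 + p) = sqrt(-30 + p) + 2*p**2)
Y + o(sqrt(196 + 328)) = -158705 + (sqrt(-30 + sqrt(196 + 328)) + 2*(sqrt(196 + 328))**2) = -158705 + (sqrt(-30 + sqrt(524)) + 2*(sqrt(524))**2) = -158705 + (sqrt(-30 + 2*sqrt(131)) + 2*(2*sqrt(131))**2) = -158705 + (sqrt(-30 + 2*sqrt(131)) + 2*524) = -158705 + (sqrt(-30 + 2*sqrt(131)) + 1048) = -158705 + (1048 + sqrt(-30 + 2*sqrt(131))) = -157657 + sqrt(-30 + 2*sqrt(131))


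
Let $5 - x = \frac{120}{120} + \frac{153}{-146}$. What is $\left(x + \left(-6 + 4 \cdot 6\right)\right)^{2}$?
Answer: $\frac{11323225}{21316} \approx 531.21$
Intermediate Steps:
$x = \frac{737}{146}$ ($x = 5 - \left(\frac{120}{120} + \frac{153}{-146}\right) = 5 - \left(120 \cdot \frac{1}{120} + 153 \left(- \frac{1}{146}\right)\right) = 5 - \left(1 - \frac{153}{146}\right) = 5 - - \frac{7}{146} = 5 + \frac{7}{146} = \frac{737}{146} \approx 5.0479$)
$\left(x + \left(-6 + 4 \cdot 6\right)\right)^{2} = \left(\frac{737}{146} + \left(-6 + 4 \cdot 6\right)\right)^{2} = \left(\frac{737}{146} + \left(-6 + 24\right)\right)^{2} = \left(\frac{737}{146} + 18\right)^{2} = \left(\frac{3365}{146}\right)^{2} = \frac{11323225}{21316}$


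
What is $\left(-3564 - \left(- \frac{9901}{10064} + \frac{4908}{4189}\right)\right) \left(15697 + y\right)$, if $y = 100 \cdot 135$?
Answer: $- \frac{4387122912517499}{42158096} \approx -1.0406 \cdot 10^{8}$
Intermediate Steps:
$y = 13500$
$\left(-3564 - \left(- \frac{9901}{10064} + \frac{4908}{4189}\right)\right) \left(15697 + y\right) = \left(-3564 - \left(- \frac{9901}{10064} + \frac{4908}{4189}\right)\right) \left(15697 + 13500\right) = \left(-3564 - \frac{7918823}{42158096}\right) 29197 = \left(- \frac{150259372967}{42158096}\right) 29197 = - \frac{4387122912517499}{42158096}$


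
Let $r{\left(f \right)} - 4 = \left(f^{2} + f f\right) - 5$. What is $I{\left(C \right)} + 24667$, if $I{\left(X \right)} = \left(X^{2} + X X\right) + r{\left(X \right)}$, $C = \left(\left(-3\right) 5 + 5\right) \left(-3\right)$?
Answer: $28266$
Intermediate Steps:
$r{\left(f \right)} = -1 + 2 f^{2}$ ($r{\left(f \right)} = 4 - \left(5 - f^{2} - f f\right) = 4 + \left(\left(f^{2} + f^{2}\right) - 5\right) = 4 + \left(2 f^{2} - 5\right) = 4 + \left(-5 + 2 f^{2}\right) = -1 + 2 f^{2}$)
$C = 30$ ($C = \left(-15 + 5\right) \left(-3\right) = \left(-10\right) \left(-3\right) = 30$)
$I{\left(X \right)} = -1 + 4 X^{2}$ ($I{\left(X \right)} = \left(X^{2} + X X\right) + \left(-1 + 2 X^{2}\right) = \left(X^{2} + X^{2}\right) + \left(-1 + 2 X^{2}\right) = 2 X^{2} + \left(-1 + 2 X^{2}\right) = -1 + 4 X^{2}$)
$I{\left(C \right)} + 24667 = \left(-1 + 4 \cdot 30^{2}\right) + 24667 = \left(-1 + 4 \cdot 900\right) + 24667 = \left(-1 + 3600\right) + 24667 = 3599 + 24667 = 28266$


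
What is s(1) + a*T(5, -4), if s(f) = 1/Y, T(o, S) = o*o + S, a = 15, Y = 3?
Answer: 946/3 ≈ 315.33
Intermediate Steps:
T(o, S) = S + o² (T(o, S) = o² + S = S + o²)
s(f) = ⅓ (s(f) = 1/3 = ⅓)
s(1) + a*T(5, -4) = ⅓ + 15*(-4 + 5²) = ⅓ + 15*(-4 + 25) = ⅓ + 15*21 = ⅓ + 315 = 946/3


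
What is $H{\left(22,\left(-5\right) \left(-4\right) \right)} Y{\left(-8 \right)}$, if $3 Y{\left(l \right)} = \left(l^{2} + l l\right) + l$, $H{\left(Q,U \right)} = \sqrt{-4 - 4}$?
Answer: $80 i \sqrt{2} \approx 113.14 i$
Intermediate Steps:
$H{\left(Q,U \right)} = 2 i \sqrt{2}$ ($H{\left(Q,U \right)} = \sqrt{-8} = 2 i \sqrt{2}$)
$Y{\left(l \right)} = \frac{l}{3} + \frac{2 l^{2}}{3}$ ($Y{\left(l \right)} = \frac{\left(l^{2} + l l\right) + l}{3} = \frac{\left(l^{2} + l^{2}\right) + l}{3} = \frac{2 l^{2} + l}{3} = \frac{l + 2 l^{2}}{3} = \frac{l}{3} + \frac{2 l^{2}}{3}$)
$H{\left(22,\left(-5\right) \left(-4\right) \right)} Y{\left(-8 \right)} = 2 i \sqrt{2} \cdot \frac{1}{3} \left(-8\right) \left(1 + 2 \left(-8\right)\right) = 2 i \sqrt{2} \cdot \frac{1}{3} \left(-8\right) \left(1 - 16\right) = 2 i \sqrt{2} \cdot \frac{1}{3} \left(-8\right) \left(-15\right) = 2 i \sqrt{2} \cdot 40 = 80 i \sqrt{2}$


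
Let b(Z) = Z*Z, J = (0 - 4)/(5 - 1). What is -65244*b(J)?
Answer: -65244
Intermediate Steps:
J = -1 (J = -4/4 = -4*¼ = -1)
b(Z) = Z²
-65244*b(J) = -65244*(-1)² = -65244*1 = -65244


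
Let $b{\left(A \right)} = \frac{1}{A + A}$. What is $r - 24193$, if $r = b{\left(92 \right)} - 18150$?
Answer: $- \frac{7791111}{184} \approx -42343.0$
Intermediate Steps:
$b{\left(A \right)} = \frac{1}{2 A}$
$r = - \frac{3339599}{184}$ ($r = \frac{1}{2 \cdot 92} - 18150 = \frac{1}{2} \cdot \frac{1}{92} - 18150 = \frac{1}{184} - 18150 = - \frac{3339599}{184} \approx -18150.0$)
$r - 24193 = - \frac{3339599}{184} - 24193 = - \frac{7791111}{184}$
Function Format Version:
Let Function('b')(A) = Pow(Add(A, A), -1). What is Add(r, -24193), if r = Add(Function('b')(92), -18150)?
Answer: Rational(-7791111, 184) ≈ -42343.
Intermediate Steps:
Function('b')(A) = Mul(Rational(1, 2), Pow(A, -1)) (Function('b')(A) = Pow(Mul(2, A), -1) = Mul(Rational(1, 2), Pow(A, -1)))
r = Rational(-3339599, 184) (r = Add(Mul(Rational(1, 2), Pow(92, -1)), -18150) = Add(Mul(Rational(1, 2), Rational(1, 92)), -18150) = Add(Rational(1, 184), -18150) = Rational(-3339599, 184) ≈ -18150.)
Add(r, -24193) = Add(Rational(-3339599, 184), -24193) = Rational(-7791111, 184)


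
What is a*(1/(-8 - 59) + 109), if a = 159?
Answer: 1161018/67 ≈ 17329.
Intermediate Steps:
a*(1/(-8 - 59) + 109) = 159*(1/(-8 - 59) + 109) = 159*(1/(-67) + 109) = 159*(-1/67 + 109) = 159*(7302/67) = 1161018/67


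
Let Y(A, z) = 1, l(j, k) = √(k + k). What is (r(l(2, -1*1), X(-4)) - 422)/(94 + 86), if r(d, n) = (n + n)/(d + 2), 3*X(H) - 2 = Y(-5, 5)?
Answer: (-211*√2 + 421*I)/(90*(√2 - 2*I)) ≈ -2.3407 - 0.0026189*I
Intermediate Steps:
l(j, k) = √2*√k (l(j, k) = √(2*k) = √2*√k)
X(H) = 1 (X(H) = ⅔ + (⅓)*1 = ⅔ + ⅓ = 1)
r(d, n) = 2*n/(2 + d) (r(d, n) = (2*n)/(2 + d) = 2*n/(2 + d))
(r(l(2, -1*1), X(-4)) - 422)/(94 + 86) = (2*1/(2 + √2*√(-1*1)) - 422)/(94 + 86) = (2*1/(2 + √2*√(-1)) - 422)/180 = (2*1/(2 + √2*I) - 422)*(1/180) = (2*1/(2 + I*√2) - 422)*(1/180) = (2/(2 + I*√2) - 422)*(1/180) = (-422 + 2/(2 + I*√2))*(1/180) = -211/90 + 1/(90*(2 + I*√2))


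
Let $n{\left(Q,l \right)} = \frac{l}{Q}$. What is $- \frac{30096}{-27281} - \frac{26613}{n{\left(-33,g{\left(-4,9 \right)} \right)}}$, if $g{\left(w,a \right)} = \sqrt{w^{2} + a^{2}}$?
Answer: $\frac{30096}{27281} + \frac{878229 \sqrt{97}}{97} \approx 89172.0$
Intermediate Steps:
$g{\left(w,a \right)} = \sqrt{a^{2} + w^{2}}$
$- \frac{30096}{-27281} - \frac{26613}{n{\left(-33,g{\left(-4,9 \right)} \right)}} = - \frac{30096}{-27281} - \frac{26613}{\sqrt{9^{2} + \left(-4\right)^{2}} \frac{1}{-33}} = \left(-30096\right) \left(- \frac{1}{27281}\right) - \frac{26613}{\sqrt{81 + 16} \left(- \frac{1}{33}\right)} = \frac{30096}{27281} - \frac{26613}{\sqrt{97} \left(- \frac{1}{33}\right)} = \frac{30096}{27281} - \frac{26613}{\left(- \frac{1}{33}\right) \sqrt{97}} = \frac{30096}{27281} - 26613 \left(- \frac{33 \sqrt{97}}{97}\right) = \frac{30096}{27281} + \frac{878229 \sqrt{97}}{97}$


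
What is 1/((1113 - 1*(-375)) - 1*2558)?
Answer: -1/1070 ≈ -0.00093458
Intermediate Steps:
1/((1113 - 1*(-375)) - 1*2558) = 1/((1113 + 375) - 2558) = 1/(1488 - 2558) = 1/(-1070) = -1/1070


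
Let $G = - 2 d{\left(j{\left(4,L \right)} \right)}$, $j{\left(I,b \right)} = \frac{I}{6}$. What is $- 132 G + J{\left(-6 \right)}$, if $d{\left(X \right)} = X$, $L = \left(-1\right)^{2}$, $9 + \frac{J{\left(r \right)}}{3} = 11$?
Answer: $182$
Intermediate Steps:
$J{\left(r \right)} = 6$ ($J{\left(r \right)} = -27 + 3 \cdot 11 = -27 + 33 = 6$)
$L = 1$
$j{\left(I,b \right)} = \frac{I}{6}$ ($j{\left(I,b \right)} = I \frac{1}{6} = \frac{I}{6}$)
$G = - \frac{4}{3}$ ($G = - 2 \cdot \frac{1}{6} \cdot 4 = \left(-2\right) \frac{2}{3} = - \frac{4}{3} \approx -1.3333$)
$- 132 G + J{\left(-6 \right)} = \left(-132\right) \left(- \frac{4}{3}\right) + 6 = 176 + 6 = 182$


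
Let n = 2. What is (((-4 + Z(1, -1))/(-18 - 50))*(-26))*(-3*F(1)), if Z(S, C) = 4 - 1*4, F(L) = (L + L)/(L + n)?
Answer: 52/17 ≈ 3.0588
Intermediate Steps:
F(L) = 2*L/(2 + L) (F(L) = (L + L)/(L + 2) = (2*L)/(2 + L) = 2*L/(2 + L))
Z(S, C) = 0 (Z(S, C) = 4 - 4 = 0)
(((-4 + Z(1, -1))/(-18 - 50))*(-26))*(-3*F(1)) = (((-4 + 0)/(-18 - 50))*(-26))*(-6/(2 + 1)) = (-4/(-68)*(-26))*(-6/3) = (-4*(-1/68)*(-26))*(-6/3) = ((1/17)*(-26))*(-3*⅔) = -26/17*(-2) = 52/17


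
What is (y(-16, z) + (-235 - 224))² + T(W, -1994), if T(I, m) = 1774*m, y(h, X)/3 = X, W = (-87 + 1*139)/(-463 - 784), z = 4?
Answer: -3337547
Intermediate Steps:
W = -52/1247 (W = (-87 + 139)/(-1247) = 52*(-1/1247) = -52/1247 ≈ -0.041700)
y(h, X) = 3*X
(y(-16, z) + (-235 - 224))² + T(W, -1994) = (3*4 + (-235 - 224))² + 1774*(-1994) = (12 - 459)² - 3537356 = (-447)² - 3537356 = 199809 - 3537356 = -3337547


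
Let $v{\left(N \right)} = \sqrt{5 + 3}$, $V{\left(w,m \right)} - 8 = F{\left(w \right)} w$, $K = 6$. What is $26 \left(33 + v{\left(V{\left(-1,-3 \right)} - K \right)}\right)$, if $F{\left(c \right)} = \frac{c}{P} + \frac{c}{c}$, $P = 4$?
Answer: $858 + 52 \sqrt{2} \approx 931.54$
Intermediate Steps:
$F{\left(c \right)} = 1 + \frac{c}{4}$ ($F{\left(c \right)} = \frac{c}{4} + \frac{c}{c} = c \frac{1}{4} + 1 = \frac{c}{4} + 1 = 1 + \frac{c}{4}$)
$V{\left(w,m \right)} = 8 + w \left(1 + \frac{w}{4}\right)$ ($V{\left(w,m \right)} = 8 + \left(1 + \frac{w}{4}\right) w = 8 + w \left(1 + \frac{w}{4}\right)$)
$v{\left(N \right)} = 2 \sqrt{2}$ ($v{\left(N \right)} = \sqrt{8} = 2 \sqrt{2}$)
$26 \left(33 + v{\left(V{\left(-1,-3 \right)} - K \right)}\right) = 26 \left(33 + 2 \sqrt{2}\right) = 858 + 52 \sqrt{2}$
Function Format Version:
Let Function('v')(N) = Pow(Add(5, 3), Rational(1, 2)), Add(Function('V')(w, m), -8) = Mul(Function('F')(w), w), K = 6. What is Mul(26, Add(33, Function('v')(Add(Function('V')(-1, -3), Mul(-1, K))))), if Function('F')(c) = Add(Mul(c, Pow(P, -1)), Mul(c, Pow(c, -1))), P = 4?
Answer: Add(858, Mul(52, Pow(2, Rational(1, 2)))) ≈ 931.54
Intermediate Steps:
Function('F')(c) = Add(1, Mul(Rational(1, 4), c)) (Function('F')(c) = Add(Mul(c, Pow(4, -1)), Mul(c, Pow(c, -1))) = Add(Mul(c, Rational(1, 4)), 1) = Add(Mul(Rational(1, 4), c), 1) = Add(1, Mul(Rational(1, 4), c)))
Function('V')(w, m) = Add(8, Mul(w, Add(1, Mul(Rational(1, 4), w)))) (Function('V')(w, m) = Add(8, Mul(Add(1, Mul(Rational(1, 4), w)), w)) = Add(8, Mul(w, Add(1, Mul(Rational(1, 4), w)))))
Function('v')(N) = Mul(2, Pow(2, Rational(1, 2))) (Function('v')(N) = Pow(8, Rational(1, 2)) = Mul(2, Pow(2, Rational(1, 2))))
Mul(26, Add(33, Function('v')(Add(Function('V')(-1, -3), Mul(-1, K))))) = Mul(26, Add(33, Mul(2, Pow(2, Rational(1, 2))))) = Add(858, Mul(52, Pow(2, Rational(1, 2))))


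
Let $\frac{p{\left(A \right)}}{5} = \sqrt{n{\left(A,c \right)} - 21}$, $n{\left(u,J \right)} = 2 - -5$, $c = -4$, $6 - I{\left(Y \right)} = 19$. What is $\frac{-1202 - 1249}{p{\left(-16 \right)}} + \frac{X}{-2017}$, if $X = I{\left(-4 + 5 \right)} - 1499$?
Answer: $\frac{1512}{2017} + \frac{2451 i \sqrt{14}}{70} \approx 0.74963 + 131.01 i$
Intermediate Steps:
$I{\left(Y \right)} = -13$ ($I{\left(Y \right)} = 6 - 19 = -13$)
$X = -1512$ ($X = -13 - 1499 = -1512$)
$n{\left(u,J \right)} = 7$ ($n{\left(u,J \right)} = 2 + 5 = 7$)
$p{\left(A \right)} = 5 i \sqrt{14}$ ($p{\left(A \right)} = 5 \sqrt{7 - 21} = 5 \sqrt{-14} = 5 i \sqrt{14}$)
$\frac{-1202 - 1249}{p{\left(-16 \right)}} + \frac{X}{-2017} = \frac{-1202 - 1249}{5 i \sqrt{14}} - \frac{1512}{-2017} = \left(-1202 - 1249\right) \left(- \frac{i \sqrt{14}}{70}\right) - - \frac{1512}{2017} = - 2451 \left(- \frac{i \sqrt{14}}{70}\right) + \frac{1512}{2017} = \frac{2451 i \sqrt{14}}{70} + \frac{1512}{2017} = \frac{1512}{2017} + \frac{2451 i \sqrt{14}}{70}$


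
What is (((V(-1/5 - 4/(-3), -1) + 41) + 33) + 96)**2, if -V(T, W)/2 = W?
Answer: 29584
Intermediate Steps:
V(T, W) = -2*W
(((V(-1/5 - 4/(-3), -1) + 41) + 33) + 96)**2 = (((-2*(-1) + 41) + 33) + 96)**2 = (((2 + 41) + 33) + 96)**2 = ((43 + 33) + 96)**2 = (76 + 96)**2 = 172**2 = 29584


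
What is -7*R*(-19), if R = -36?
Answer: -4788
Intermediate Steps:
-7*R*(-19) = -7*(-36)*(-19) = 252*(-19) = -4788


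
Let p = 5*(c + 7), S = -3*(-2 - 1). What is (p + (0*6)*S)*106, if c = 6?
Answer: 6890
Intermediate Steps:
S = 9 (S = -3*(-3) = 9)
p = 65 (p = 5*(6 + 7) = 5*13 = 65)
(p + (0*6)*S)*106 = (65 + (0*6)*9)*106 = (65 + 0*9)*106 = (65 + 0)*106 = 65*106 = 6890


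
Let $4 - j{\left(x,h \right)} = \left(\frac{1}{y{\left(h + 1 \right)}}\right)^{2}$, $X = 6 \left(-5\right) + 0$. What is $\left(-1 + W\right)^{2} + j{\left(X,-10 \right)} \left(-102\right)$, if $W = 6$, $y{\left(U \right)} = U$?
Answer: $- \frac{10307}{27} \approx -381.74$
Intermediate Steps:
$X = -30$ ($X = -30 + 0 = -30$)
$j{\left(x,h \right)} = 4 - \frac{1}{\left(1 + h\right)^{2}}$ ($j{\left(x,h \right)} = 4 - \left(\frac{1}{h + 1}\right)^{2} = 4 - \left(\frac{1}{1 + h}\right)^{2} = 4 - \frac{1}{\left(1 + h\right)^{2}}$)
$\left(-1 + W\right)^{2} + j{\left(X,-10 \right)} \left(-102\right) = \left(-1 + 6\right)^{2} + \left(4 - \frac{1}{\left(1 - 10\right)^{2}}\right) \left(-102\right) = 5^{2} + \left(4 - \frac{1}{81}\right) \left(-102\right) = 25 + \left(4 - \frac{1}{81}\right) \left(-102\right) = 25 + \frac{323}{81} \left(-102\right) = 25 - \frac{10982}{27} = - \frac{10307}{27}$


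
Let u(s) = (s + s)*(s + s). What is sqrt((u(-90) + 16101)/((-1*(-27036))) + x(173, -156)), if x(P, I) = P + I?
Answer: 9*sqrt(523447)/1502 ≈ 4.3352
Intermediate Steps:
x(P, I) = I + P
u(s) = 4*s**2 (u(s) = (2*s)*(2*s) = 4*s**2)
sqrt((u(-90) + 16101)/((-1*(-27036))) + x(173, -156)) = sqrt((4*(-90)**2 + 16101)/((-1*(-27036))) + (-156 + 173)) = sqrt((4*8100 + 16101)/27036 + 17) = sqrt((32400 + 16101)*(1/27036) + 17) = sqrt(48501*(1/27036) + 17) = sqrt(5389/3004 + 17) = sqrt(56457/3004) = 9*sqrt(523447)/1502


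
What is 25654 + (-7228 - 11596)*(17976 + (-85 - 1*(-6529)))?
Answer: -459656426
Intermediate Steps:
25654 + (-7228 - 11596)*(17976 + (-85 - 1*(-6529))) = 25654 - 18824*(17976 + (-85 + 6529)) = 25654 - 18824*(17976 + 6444) = 25654 - 18824*24420 = 25654 - 459682080 = -459656426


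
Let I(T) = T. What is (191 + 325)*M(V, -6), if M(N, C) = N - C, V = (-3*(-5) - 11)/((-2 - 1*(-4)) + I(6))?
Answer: 3354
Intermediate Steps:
V = ½ (V = (-3*(-5) - 11)/((-2 - 1*(-4)) + 6) = (15 - 11)/((-2 + 4) + 6) = 4/(2 + 6) = 4/8 = 4*(⅛) = ½ ≈ 0.50000)
(191 + 325)*M(V, -6) = (191 + 325)*(½ - 1*(-6)) = 516*(½ + 6) = 516*(13/2) = 3354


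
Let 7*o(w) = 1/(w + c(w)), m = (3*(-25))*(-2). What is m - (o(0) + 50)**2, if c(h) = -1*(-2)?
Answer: -462001/196 ≈ -2357.1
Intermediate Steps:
c(h) = 2
m = 150 (m = -75*(-2) = 150)
o(w) = 1/(7*(2 + w)) (o(w) = 1/(7*(w + 2)) = 1/(7*(2 + w)))
m - (o(0) + 50)**2 = 150 - (1/(7*(2 + 0)) + 50)**2 = 150 - ((1/7)/2 + 50)**2 = 150 - ((1/7)*(1/2) + 50)**2 = 150 - (1/14 + 50)**2 = 150 - (701/14)**2 = 150 - 1*491401/196 = 150 - 491401/196 = -462001/196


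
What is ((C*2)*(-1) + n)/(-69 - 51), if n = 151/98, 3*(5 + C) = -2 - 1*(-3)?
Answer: -3197/35280 ≈ -0.090618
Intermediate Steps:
C = -14/3 (C = -5 + (-2 - 1*(-3))/3 = -5 + (-2 + 3)/3 = -5 + (⅓)*1 = -5 + ⅓ = -14/3 ≈ -4.6667)
n = 151/98 (n = 151*(1/98) = 151/98 ≈ 1.5408)
((C*2)*(-1) + n)/(-69 - 51) = (-14/3*2*(-1) + 151/98)/(-69 - 51) = (-28/3*(-1) + 151/98)/(-120) = -(28/3 + 151/98)/120 = -1/120*3197/294 = -3197/35280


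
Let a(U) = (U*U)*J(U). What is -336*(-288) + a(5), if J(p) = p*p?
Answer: 97393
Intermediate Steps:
J(p) = p²
a(U) = U⁴ (a(U) = (U*U)*U² = U²*U² = U⁴)
-336*(-288) + a(5) = -336*(-288) + 5⁴ = 96768 + 625 = 97393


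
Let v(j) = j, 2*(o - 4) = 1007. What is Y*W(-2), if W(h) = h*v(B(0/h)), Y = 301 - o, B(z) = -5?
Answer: -2065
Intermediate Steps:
o = 1015/2 (o = 4 + (1/2)*1007 = 4 + 1007/2 = 1015/2 ≈ 507.50)
Y = -413/2 (Y = 301 - 1*1015/2 = 301 - 1015/2 = -413/2 ≈ -206.50)
W(h) = -5*h (W(h) = h*(-5) = -5*h)
Y*W(-2) = -(-2065)*(-2)/2 = -413/2*10 = -2065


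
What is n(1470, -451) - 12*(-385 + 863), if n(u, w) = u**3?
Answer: 3176517264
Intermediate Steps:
n(1470, -451) - 12*(-385 + 863) = 1470**3 - 12*(-385 + 863) = 3176523000 - 12*478 = 3176523000 - 5736 = 3176517264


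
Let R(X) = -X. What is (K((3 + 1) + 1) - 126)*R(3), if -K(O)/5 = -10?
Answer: 228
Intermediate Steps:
K(O) = 50 (K(O) = -5*(-10) = 50)
(K((3 + 1) + 1) - 126)*R(3) = (50 - 126)*(-1*3) = -76*(-3) = 228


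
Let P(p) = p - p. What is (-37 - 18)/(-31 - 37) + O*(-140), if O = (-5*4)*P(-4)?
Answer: 55/68 ≈ 0.80882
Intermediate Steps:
P(p) = 0
O = 0 (O = -5*4*0 = -20*0 = 0)
(-37 - 18)/(-31 - 37) + O*(-140) = (-37 - 18)/(-31 - 37) + 0*(-140) = -55/(-68) + 0 = -55*(-1/68) + 0 = 55/68 + 0 = 55/68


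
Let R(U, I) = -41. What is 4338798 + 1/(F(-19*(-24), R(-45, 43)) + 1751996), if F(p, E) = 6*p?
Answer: 7613427692137/1754732 ≈ 4.3388e+6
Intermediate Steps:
4338798 + 1/(F(-19*(-24), R(-45, 43)) + 1751996) = 4338798 + 1/(6*(-19*(-24)) + 1751996) = 4338798 + 1/(6*456 + 1751996) = 4338798 + 1/(2736 + 1751996) = 4338798 + 1/1754732 = 7613427692137/1754732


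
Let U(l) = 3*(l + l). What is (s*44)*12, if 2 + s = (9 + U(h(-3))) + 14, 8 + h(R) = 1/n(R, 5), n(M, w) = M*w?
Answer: -72336/5 ≈ -14467.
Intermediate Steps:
h(R) = -8 + 1/(5*R) (h(R) = -8 + 1/(R*5) = -8 + 1/(5*R))
U(l) = 6*l (U(l) = 3*(2*l) = 6*l)
s = -137/5 (s = -2 + ((9 + 6*(-8 + (1/5)/(-3))) + 14) = -2 + ((9 + 6*(-8 + (1/5)*(-1/3))) + 14) = -2 + ((9 + 6*(-8 - 1/15)) + 14) = -2 + ((9 + 6*(-121/15)) + 14) = -2 + ((9 - 242/5) + 14) = -2 + (-197/5 + 14) = -2 - 127/5 = -137/5 ≈ -27.400)
(s*44)*12 = -137/5*44*12 = -6028/5*12 = -72336/5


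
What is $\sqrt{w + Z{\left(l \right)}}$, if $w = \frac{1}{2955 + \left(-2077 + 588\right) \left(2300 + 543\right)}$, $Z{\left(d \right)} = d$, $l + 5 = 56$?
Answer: $\frac{\sqrt{14260238385358}}{528784} \approx 7.1414$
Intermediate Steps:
$l = 51$ ($l = -5 + 56 = 51$)
$w = - \frac{1}{4230272}$ ($w = \frac{1}{2955 - 4233227} = \frac{1}{-4230272} = - \frac{1}{4230272} \approx -2.3639 \cdot 10^{-7}$)
$\sqrt{w + Z{\left(l \right)}} = \sqrt{- \frac{1}{4230272} + 51} = \sqrt{\frac{215743871}{4230272}} = \frac{\sqrt{14260238385358}}{528784}$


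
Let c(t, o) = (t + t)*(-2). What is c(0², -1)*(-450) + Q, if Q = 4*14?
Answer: 56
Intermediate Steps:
Q = 56
c(t, o) = -4*t (c(t, o) = (2*t)*(-2) = -4*t)
c(0², -1)*(-450) + Q = -4*0²*(-450) + 56 = -4*0*(-450) + 56 = 0*(-450) + 56 = 0 + 56 = 56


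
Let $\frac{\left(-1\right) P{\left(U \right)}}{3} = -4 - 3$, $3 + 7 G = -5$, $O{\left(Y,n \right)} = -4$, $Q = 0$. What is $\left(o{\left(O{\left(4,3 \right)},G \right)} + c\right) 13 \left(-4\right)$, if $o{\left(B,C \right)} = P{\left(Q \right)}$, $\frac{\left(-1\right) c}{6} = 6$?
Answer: $780$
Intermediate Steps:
$c = -36$ ($c = \left(-6\right) 6 = -36$)
$G = - \frac{8}{7}$ ($G = - \frac{3}{7} + \frac{1}{7} \left(-5\right) = - \frac{3}{7} - \frac{5}{7} = - \frac{8}{7} \approx -1.1429$)
$P{\left(U \right)} = 21$ ($P{\left(U \right)} = - 3 \left(-4 - 3\right) = \left(-3\right) \left(-7\right) = 21$)
$o{\left(B,C \right)} = 21$
$\left(o{\left(O{\left(4,3 \right)},G \right)} + c\right) 13 \left(-4\right) = \left(21 - 36\right) 13 \left(-4\right) = \left(-15\right) \left(-52\right) = 780$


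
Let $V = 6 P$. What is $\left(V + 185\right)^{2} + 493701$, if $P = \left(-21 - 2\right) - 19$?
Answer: $498190$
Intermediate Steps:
$P = -42$ ($P = -23 - 19 = -42$)
$V = -252$ ($V = 6 \left(-42\right) = -252$)
$\left(V + 185\right)^{2} + 493701 = \left(-252 + 185\right)^{2} + 493701 = \left(-67\right)^{2} + 493701 = 4489 + 493701 = 498190$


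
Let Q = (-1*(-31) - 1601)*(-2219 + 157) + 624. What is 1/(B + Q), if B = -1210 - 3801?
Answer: 1/3232953 ≈ 3.0931e-7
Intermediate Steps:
B = -5011
Q = 3237964 (Q = (31 - 1601)*(-2062) + 624 = -1570*(-2062) + 624 = 3237340 + 624 = 3237964)
1/(B + Q) = 1/(-5011 + 3237964) = 1/3232953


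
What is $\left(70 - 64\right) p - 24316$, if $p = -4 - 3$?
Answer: $-24358$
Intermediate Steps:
$p = -7$ ($p = -4 - 3 = -7$)
$\left(70 - 64\right) p - 24316 = \left(70 - 64\right) \left(-7\right) - 24316 = 6 \left(-7\right) - 24316 = -42 - 24316 = -24358$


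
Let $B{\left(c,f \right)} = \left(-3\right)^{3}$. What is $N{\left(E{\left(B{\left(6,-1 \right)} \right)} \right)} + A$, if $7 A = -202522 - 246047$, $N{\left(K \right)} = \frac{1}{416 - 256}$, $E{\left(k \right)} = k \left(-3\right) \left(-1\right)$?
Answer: $- \frac{71771033}{1120} \approx -64081.0$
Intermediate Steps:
$B{\left(c,f \right)} = -27$
$E{\left(k \right)} = 3 k$ ($E{\left(k \right)} = - 3 k \left(-1\right) = 3 k$)
$N{\left(K \right)} = \frac{1}{160}$
$A = - \frac{448569}{7}$ ($A = \frac{-202522 - 246047}{7} = \frac{1}{7} \left(-448569\right) = - \frac{448569}{7} \approx -64081.0$)
$N{\left(E{\left(B{\left(6,-1 \right)} \right)} \right)} + A = \frac{1}{160} - \frac{448569}{7} = - \frac{71771033}{1120}$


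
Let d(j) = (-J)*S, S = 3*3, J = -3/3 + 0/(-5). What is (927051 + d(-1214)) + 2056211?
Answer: 2983271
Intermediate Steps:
J = -1 (J = -3*⅓ + 0*(-⅕) = -1 + 0 = -1)
S = 9
d(j) = 9 (d(j) = -1*(-1)*9 = 1*9 = 9)
(927051 + d(-1214)) + 2056211 = (927051 + 9) + 2056211 = 927060 + 2056211 = 2983271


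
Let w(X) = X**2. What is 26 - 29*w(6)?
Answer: -1018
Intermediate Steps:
26 - 29*w(6) = 26 - 29*6**2 = 26 - 29*36 = 26 - 1044 = -1018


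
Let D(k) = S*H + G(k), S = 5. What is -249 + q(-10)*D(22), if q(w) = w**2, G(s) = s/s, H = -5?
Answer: -2649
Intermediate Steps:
G(s) = 1
D(k) = -24 (D(k) = 5*(-5) + 1 = -25 + 1 = -24)
-249 + q(-10)*D(22) = -249 + (-10)**2*(-24) = -249 + 100*(-24) = -249 - 2400 = -2649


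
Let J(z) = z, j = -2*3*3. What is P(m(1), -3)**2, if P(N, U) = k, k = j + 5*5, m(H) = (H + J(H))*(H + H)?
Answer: 49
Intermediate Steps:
j = -18 (j = -6*3 = -18)
m(H) = 4*H**2 (m(H) = (H + H)*(H + H) = (2*H)*(2*H) = 4*H**2)
k = 7 (k = -18 + 5*5 = -18 + 25 = 7)
P(N, U) = 7
P(m(1), -3)**2 = 7**2 = 49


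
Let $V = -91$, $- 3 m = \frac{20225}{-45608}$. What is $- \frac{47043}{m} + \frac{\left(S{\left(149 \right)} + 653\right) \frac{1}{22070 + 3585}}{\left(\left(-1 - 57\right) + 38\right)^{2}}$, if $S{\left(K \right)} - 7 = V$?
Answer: $- \frac{2642100260147039}{8301958000} \approx -3.1825 \cdot 10^{5}$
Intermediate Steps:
$m = \frac{20225}{136824}$ ($m = - \frac{20225 \frac{1}{-45608}}{3} = - \frac{20225 \left(- \frac{1}{45608}\right)}{3} = \left(- \frac{1}{3}\right) \left(- \frac{20225}{45608}\right) = \frac{20225}{136824} \approx 0.14782$)
$S{\left(K \right)} = -84$ ($S{\left(K \right)} = 7 - 91 = -84$)
$- \frac{47043}{m} + \frac{\left(S{\left(149 \right)} + 653\right) \frac{1}{22070 + 3585}}{\left(\left(-1 - 57\right) + 38\right)^{2}} = - \frac{47043}{\frac{20225}{136824}} + \frac{\left(-84 + 653\right) \frac{1}{22070 + 3585}}{\left(\left(-1 - 57\right) + 38\right)^{2}} = \left(-47043\right) \frac{136824}{20225} + \frac{569 \cdot \frac{1}{25655}}{\left(\left(-1 - 57\right) + 38\right)^{2}} = - \frac{6436611432}{20225} + \frac{569 \cdot \frac{1}{25655}}{\left(-58 + 38\right)^{2}} = - \frac{6436611432}{20225} + \frac{569}{25655 \left(-20\right)^{2}} = - \frac{6436611432}{20225} + \frac{569}{25655 \cdot 400} = - \frac{6436611432}{20225} + \frac{569}{25655} \cdot \frac{1}{400} = - \frac{6436611432}{20225} + \frac{569}{10262000} = - \frac{2642100260147039}{8301958000}$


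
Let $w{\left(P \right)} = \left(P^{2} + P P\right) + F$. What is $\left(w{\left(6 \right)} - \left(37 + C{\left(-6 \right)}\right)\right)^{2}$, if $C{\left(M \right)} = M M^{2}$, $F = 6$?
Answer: $66049$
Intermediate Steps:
$w{\left(P \right)} = 6 + 2 P^{2}$ ($w{\left(P \right)} = \left(P^{2} + P P\right) + 6 = \left(P^{2} + P^{2}\right) + 6 = 2 P^{2} + 6 = 6 + 2 P^{2}$)
$C{\left(M \right)} = M^{3}$
$\left(w{\left(6 \right)} - \left(37 + C{\left(-6 \right)}\right)\right)^{2} = \left(\left(6 + 2 \cdot 6^{2}\right) + \left(\left(34 - \left(-6\right)^{3}\right) - 71\right)\right)^{2} = \left(\left(6 + 2 \cdot 36\right) + \left(\left(34 - -216\right) - 71\right)\right)^{2} = \left(\left(6 + 72\right) + \left(\left(34 + 216\right) - 71\right)\right)^{2} = \left(78 + \left(250 - 71\right)\right)^{2} = \left(78 + 179\right)^{2} = 257^{2} = 66049$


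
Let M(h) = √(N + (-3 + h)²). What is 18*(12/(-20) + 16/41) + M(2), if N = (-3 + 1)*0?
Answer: -569/205 ≈ -2.7756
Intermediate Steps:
N = 0 (N = -2*0 = 0)
M(h) = √((-3 + h)²) (M(h) = √(0 + (-3 + h)²) = √((-3 + h)²))
18*(12/(-20) + 16/41) + M(2) = 18*(12/(-20) + 16/41) + √((-3 + 2)²) = 18*(12*(-1/20) + 16*(1/41)) + √((-1)²) = 18*(-⅗ + 16/41) + √1 = 18*(-43/205) + 1 = -774/205 + 1 = -569/205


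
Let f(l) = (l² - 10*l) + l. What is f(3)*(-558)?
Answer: 10044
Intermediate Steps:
f(l) = l² - 9*l
f(3)*(-558) = (3*(-9 + 3))*(-558) = (3*(-6))*(-558) = -18*(-558) = 10044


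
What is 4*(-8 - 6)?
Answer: -56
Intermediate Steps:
4*(-8 - 6) = 4*(-14) = -56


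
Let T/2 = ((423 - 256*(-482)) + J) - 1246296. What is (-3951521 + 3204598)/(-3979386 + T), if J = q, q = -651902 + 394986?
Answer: 746923/6738180 ≈ 0.11085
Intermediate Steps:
q = -256916
J = -256916
T = -2758794 (T = 2*(((423 - 256*(-482)) - 256916) - 1246296) = 2*(((423 + 123392) - 256916) - 1246296) = 2*((123815 - 256916) - 1246296) = 2*(-133101 - 1246296) = 2*(-1379397) = -2758794)
(-3951521 + 3204598)/(-3979386 + T) = (-3951521 + 3204598)/(-3979386 - 2758794) = -746923/(-6738180) = -746923*(-1/6738180) = 746923/6738180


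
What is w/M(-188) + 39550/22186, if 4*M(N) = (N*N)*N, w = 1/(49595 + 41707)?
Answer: 2999233923543307/1682452688444448 ≈ 1.7827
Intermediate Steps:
w = 1/91302 ≈ 1.0953e-5
M(N) = N³/4 (M(N) = ((N*N)*N)/4 = (N²*N)/4 = N³/4)
w/M(-188) + 39550/22186 = 1/(91302*(((¼)*(-188)³))) + 39550/22186 = 1/(91302*(((¼)*(-6644672)))) + 39550*(1/22186) = (1/91302)/(-1661168) + 19775/11093 = (1/91302)*(-1/1661168) + 19775/11093 = -1/151667960736 + 19775/11093 = 2999233923543307/1682452688444448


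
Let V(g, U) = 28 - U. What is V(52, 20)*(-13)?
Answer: -104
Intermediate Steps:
V(52, 20)*(-13) = (28 - 1*20)*(-13) = (28 - 20)*(-13) = 8*(-13) = -104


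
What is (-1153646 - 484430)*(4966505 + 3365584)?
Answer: -13648595020764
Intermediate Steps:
(-1153646 - 484430)*(4966505 + 3365584) = -1638076*8332089 = -13648595020764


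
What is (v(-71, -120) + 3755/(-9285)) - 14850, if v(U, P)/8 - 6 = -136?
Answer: -29508481/1857 ≈ -15890.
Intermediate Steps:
v(U, P) = -1040 (v(U, P) = 48 + 8*(-136) = 48 - 1088 = -1040)
(v(-71, -120) + 3755/(-9285)) - 14850 = (-1040 + 3755/(-9285)) - 14850 = (-1040 + 3755*(-1/9285)) - 14850 = (-1040 - 751/1857) - 14850 = -1932031/1857 - 14850 = -29508481/1857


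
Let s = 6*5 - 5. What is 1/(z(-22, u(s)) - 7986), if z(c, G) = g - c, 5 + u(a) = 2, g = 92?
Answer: -1/7872 ≈ -0.00012703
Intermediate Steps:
s = 25 (s = 30 - 5 = 25)
u(a) = -3 (u(a) = -5 + 2 = -3)
z(c, G) = 92 - c
1/(z(-22, u(s)) - 7986) = 1/((92 - 1*(-22)) - 7986) = 1/((92 + 22) - 7986) = 1/(114 - 7986) = 1/(-7872) = -1/7872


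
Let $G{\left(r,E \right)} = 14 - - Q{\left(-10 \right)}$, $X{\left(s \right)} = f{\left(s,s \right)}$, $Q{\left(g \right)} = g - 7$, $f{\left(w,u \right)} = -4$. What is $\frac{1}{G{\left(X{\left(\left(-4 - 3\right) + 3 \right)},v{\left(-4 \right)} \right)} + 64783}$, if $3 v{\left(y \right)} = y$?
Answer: $\frac{1}{64780} \approx 1.5437 \cdot 10^{-5}$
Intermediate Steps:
$v{\left(y \right)} = \frac{y}{3}$
$Q{\left(g \right)} = -7 + g$ ($Q{\left(g \right)} = g - 7 = -7 + g$)
$X{\left(s \right)} = -4$
$G{\left(r,E \right)} = -3$ ($G{\left(r,E \right)} = 14 - - (-7 - 10) = 14 - \left(-1\right) \left(-17\right) = 14 - 17 = -3$)
$\frac{1}{G{\left(X{\left(\left(-4 - 3\right) + 3 \right)},v{\left(-4 \right)} \right)} + 64783} = \frac{1}{-3 + 64783} = \frac{1}{64780}$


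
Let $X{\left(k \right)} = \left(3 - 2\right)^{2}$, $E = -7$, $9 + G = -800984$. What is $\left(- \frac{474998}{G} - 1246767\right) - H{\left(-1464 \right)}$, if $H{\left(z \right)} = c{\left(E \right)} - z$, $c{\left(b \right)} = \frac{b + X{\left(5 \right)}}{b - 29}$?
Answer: $- \frac{5998943711303}{4805958} \approx -1.2482 \cdot 10^{6}$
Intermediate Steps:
$G = -800993$ ($G = -9 - 800984 = -800993$)
$X{\left(k \right)} = 1$ ($X{\left(k \right)} = 1^{2} = 1$)
$c{\left(b \right)} = \frac{1 + b}{-29 + b}$ ($c{\left(b \right)} = \frac{b + 1}{b - 29} = \frac{1 + b}{-29 + b}$)
$H{\left(z \right)} = \frac{1}{6} - z$ ($H{\left(z \right)} = \frac{1 - 7}{-29 - 7} - z = \frac{1}{-36} \left(-6\right) - z = \left(- \frac{1}{36}\right) \left(-6\right) - z = \frac{1}{6} - z$)
$\left(- \frac{474998}{G} - 1246767\right) - H{\left(-1464 \right)} = \left(- \frac{474998}{-800993} - 1246767\right) - \left(\frac{1}{6} - -1464\right) = \left(\left(-474998\right) \left(- \frac{1}{800993}\right) - 1246767\right) - \left(\frac{1}{6} + 1464\right) = \left(\frac{474998}{800993} - 1246767\right) - \frac{8785}{6} = - \frac{998651164633}{800993} - \frac{8785}{6} = - \frac{5998943711303}{4805958}$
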